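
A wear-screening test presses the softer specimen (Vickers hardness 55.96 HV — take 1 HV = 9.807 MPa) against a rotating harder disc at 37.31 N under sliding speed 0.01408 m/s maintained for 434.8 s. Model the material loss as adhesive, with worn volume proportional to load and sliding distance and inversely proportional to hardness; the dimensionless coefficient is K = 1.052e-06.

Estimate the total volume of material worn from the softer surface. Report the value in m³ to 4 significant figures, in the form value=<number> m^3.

Intermediate values are shown rounded; each operation runs at full precision, and one last rounding: 4 significant digits.
Convert: Distance L = v·t = 0.01408 m/s × 434.8 s = 6.122 m.
Convert: Hardness H = 55.96 HV × 9.807 MPa/HV = 548.8 MPa = 5.488e+08 Pa.
In SI base units: W = 37.31 N, H = 5.488e+08 Pa, K = 1.052e-06.
By Archard's law, V = K·W·L/H = 1.052e-06 · 37.31 · 6.122 / 5.488e+08 = 4.378e-13 m³.

value=4.378e-13 m^3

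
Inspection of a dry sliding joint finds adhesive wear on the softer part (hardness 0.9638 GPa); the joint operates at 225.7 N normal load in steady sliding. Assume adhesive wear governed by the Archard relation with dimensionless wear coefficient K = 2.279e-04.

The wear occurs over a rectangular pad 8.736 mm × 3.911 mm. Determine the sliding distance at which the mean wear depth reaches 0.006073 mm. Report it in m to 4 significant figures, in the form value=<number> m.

value=3.888 m

All arithmetic holds full precision, and intermediate values appear rounded. Rounded once at the end to 4 significant digits.
Convert: Hardness H = 0.9638 GPa = 9.638e+08 Pa.
Convert: Pad sides 8.736 mm × 3.911 mm = 0.008736 m × 0.003911 m. Contact area A = 0.008736 m × 0.003911 m = 3.417e-05 m².
Convert: Depth limit h_lim = 0.006073 mm = 6.073e-06 m.
In SI base units, W = 225.7 N, H = 9.638e+08 Pa, K = 2.279e-04.
Permissible volume V_lim = h_lim·A = 6.073e-06 · 3.417e-05 = 2.075e-10 m³.
So the life L = V_lim·H/(K·W) = 2.075e-10 · 9.638e+08 / (2.279e-04 · 225.7) = 3.888 m.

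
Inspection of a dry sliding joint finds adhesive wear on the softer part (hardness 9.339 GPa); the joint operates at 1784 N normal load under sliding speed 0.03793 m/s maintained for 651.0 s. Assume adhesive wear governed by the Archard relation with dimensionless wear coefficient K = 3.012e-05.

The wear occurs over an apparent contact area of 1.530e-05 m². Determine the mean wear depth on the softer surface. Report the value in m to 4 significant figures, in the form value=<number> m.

All working math keeps full precision; printed values are rounded. Rounded just once: 4 significant digits.
Convert: The distance L = v·t = 0.03793 m/s × 651.0 s = 24.69 m.
Convert: Hardness H = 9.339 GPa = 9.339e+09 Pa.
Expressed in SI base units: W = 1784 N, H = 9.339e+09 Pa, K = 3.012e-05.
Wear volume V = K·W·L/H = 3.012e-05 · 1784 · 24.69 / 9.339e+09 = 1.421e-10 m³.
Average depth h = V/A = 1.421e-10 / 1.530e-05 = 9.286e-06 m.

value=9.286e-06 m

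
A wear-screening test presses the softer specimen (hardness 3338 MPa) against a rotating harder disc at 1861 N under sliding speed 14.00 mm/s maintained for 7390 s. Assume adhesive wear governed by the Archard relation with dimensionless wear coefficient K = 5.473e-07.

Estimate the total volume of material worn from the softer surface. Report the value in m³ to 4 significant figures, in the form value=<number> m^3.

Each operation keeps full float precision. Quoted intermediates are rounded, and rounded just once to 4 significant figures.
Convert: Sliding speed v = 14.00 mm/s = 0.01400 m/s. The distance L = v·t = 0.01400 m/s × 7390 s = 103.5 m.
Convert: Hardness H = 3338 MPa = 3.338e+09 Pa.
Collected in SI base units: W = 1861 N, H = 3.338e+09 Pa, K = 5.473e-07.
Archard volume V = K·W·L/H = 5.473e-07 · 1861 · 103.5 / 3.338e+09 = 3.157e-11 m³.

value=3.157e-11 m^3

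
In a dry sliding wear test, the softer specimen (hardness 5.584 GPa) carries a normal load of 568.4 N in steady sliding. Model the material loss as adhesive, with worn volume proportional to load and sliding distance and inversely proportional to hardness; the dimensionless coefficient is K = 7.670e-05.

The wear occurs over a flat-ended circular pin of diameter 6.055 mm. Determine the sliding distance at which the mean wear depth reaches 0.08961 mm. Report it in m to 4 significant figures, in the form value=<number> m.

value=330.5 m

The intermediates are displayed rounded. All working math carries full float precision — one final rounding: 4 significant figures.
Hardness H = 5.584 GPa = 5.584e+09 Pa.
Pin diameter d = 6.055 mm = 0.006055 m. Contact area A = π·d²/4 = π·(0.006055 m)²/4 = 2.880e-05 m².
Depth limit h_lim = 0.08961 mm = 8.961e-05 m.
Restated in SI base units: W = 568.4 N, H = 5.584e+09 Pa, K = 7.670e-05.
Volume at the limit: V_lim = h_lim·A = 8.961e-05 · 2.880e-05 = 2.580e-09 m³.
Life L = V_lim·H/(K·W) = 2.580e-09 · 5.584e+09 / (7.670e-05 · 568.4) = 330.5 m.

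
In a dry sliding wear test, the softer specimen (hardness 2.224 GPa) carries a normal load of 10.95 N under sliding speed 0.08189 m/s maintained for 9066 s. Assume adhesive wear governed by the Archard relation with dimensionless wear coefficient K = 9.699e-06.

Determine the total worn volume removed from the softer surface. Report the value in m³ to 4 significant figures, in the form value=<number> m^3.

value=3.545e-11 m^3

All arithmetic holds full precision, and intermediate values appear rounded — rounded once at the end: four significant figures.
Total distance L = v·t = 0.08189 m/s × 9066 s = 742.4 m.
Hardness H = 2.224 GPa = 2.224e+09 Pa.
As SI base values: W = 10.95 N, H = 2.224e+09 Pa, K = 9.699e-06.
By Archard's law, V = K·W·L/H = 9.699e-06 · 10.95 · 742.4 / 2.224e+09 = 3.545e-11 m³.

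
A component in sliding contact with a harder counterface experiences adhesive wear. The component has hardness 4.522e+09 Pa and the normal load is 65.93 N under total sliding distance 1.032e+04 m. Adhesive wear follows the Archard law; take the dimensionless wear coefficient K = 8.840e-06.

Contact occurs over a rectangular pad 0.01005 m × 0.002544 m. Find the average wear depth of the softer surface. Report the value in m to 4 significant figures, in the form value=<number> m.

All working math maintains exact precision; displayed values are rounded, and a lone final rounding to 4 significant digits.
Convert: Contact area A = 0.01005 m × 0.002544 m = 2.557e-05 m².
Collected in SI base units: W = 65.93 N, H = 4.522e+09 Pa, K = 8.840e-06.
Apply Archard: V = K·W·L/H = 8.840e-06 · 65.93 · 1.032e+04 / 4.522e+09 = 1.330e-09 m³.
Depth h = V/A = 1.330e-09 / 2.557e-05 = 5.202e-05 m.

value=5.202e-05 m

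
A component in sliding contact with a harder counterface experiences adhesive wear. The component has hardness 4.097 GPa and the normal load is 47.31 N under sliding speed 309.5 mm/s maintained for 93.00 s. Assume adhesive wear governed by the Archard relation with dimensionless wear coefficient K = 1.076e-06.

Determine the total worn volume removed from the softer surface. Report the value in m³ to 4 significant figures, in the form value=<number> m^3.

value=3.576e-13 m^3

Intermediate values appear rounded. Every step holds full float precision; rounded once at the end to four significant figures.
Convert: Sliding speed v = 309.5 mm/s = 0.3095 m/s. Distance covered L = v·t = 0.3095 m/s × 93.00 s = 28.78 m.
Convert: Hardness H = 4.097 GPa = 4.097e+09 Pa.
Restated in SI base units: W = 47.31 N, H = 4.097e+09 Pa, K = 1.076e-06.
Volume removed: V = K·W·L/H = 1.076e-06 · 47.31 · 28.78 / 4.097e+09 = 3.576e-13 m³.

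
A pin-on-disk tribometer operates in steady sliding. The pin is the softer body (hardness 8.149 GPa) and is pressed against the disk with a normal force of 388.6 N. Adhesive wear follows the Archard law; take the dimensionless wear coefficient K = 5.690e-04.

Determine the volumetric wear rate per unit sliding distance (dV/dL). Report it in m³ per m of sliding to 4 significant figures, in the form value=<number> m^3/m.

value=2.713e-11 m^3/m

All working math carries exact precision; intermediate values are displayed rounded, and one final rounding, at four significant digits.
Convert: Hardness H = 8.149 GPa = 8.149e+09 Pa.
In SI base units: W = 388.6 N, H = 8.149e+09 Pa, K = 5.690e-04.
Sliding wear rate dV/dL = K·W/H, so: 5.690e-04 · 388.6 / 8.149e+09 = 2.713e-11 m³/m.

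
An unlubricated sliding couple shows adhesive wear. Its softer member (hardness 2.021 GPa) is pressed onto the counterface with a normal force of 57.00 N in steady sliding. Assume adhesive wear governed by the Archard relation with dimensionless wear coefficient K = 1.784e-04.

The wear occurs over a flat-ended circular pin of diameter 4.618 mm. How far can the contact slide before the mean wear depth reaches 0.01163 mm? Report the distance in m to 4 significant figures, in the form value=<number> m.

Printed values are rounded; the computation carries exact precision, and rounded once at the end to 4 significant digits.
Hardness H = 2.021 GPa = 2.021e+09 Pa.
Pin diameter d = 4.618 mm = 0.004618 m. Contact area A = π·d²/4 = π·(0.004618 m)²/4 = 1.675e-05 m².
Depth limit h_lim = 0.01163 mm = 1.163e-05 m.
Expressed in SI base units: W = 57.00 N, H = 2.021e+09 Pa, K = 1.784e-04.
Volume at the limit: V_lim = h_lim·A = 1.163e-05 · 1.675e-05 = 1.948e-10 m³.
Life L = V_lim·H/(K·W) = 1.948e-10 · 2.021e+09 / (1.784e-04 · 57.00) = 38.71 m.

value=38.71 m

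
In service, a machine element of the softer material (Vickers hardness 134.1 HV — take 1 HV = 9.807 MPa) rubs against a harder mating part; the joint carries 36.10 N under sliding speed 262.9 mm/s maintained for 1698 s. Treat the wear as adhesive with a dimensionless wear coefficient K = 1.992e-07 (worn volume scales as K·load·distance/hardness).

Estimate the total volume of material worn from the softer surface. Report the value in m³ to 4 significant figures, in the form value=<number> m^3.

Intermediates are shown rounded — the computation holds full float precision. Rounded once at the end: four significant digits.
Convert: Sliding speed v = 262.9 mm/s = 0.2629 m/s. Distance L = v·t = 0.2629 m/s × 1698 s = 446.4 m.
Convert: Hardness H = 134.1 HV × 9.807 MPa/HV = 1315 MPa = 1.315e+09 Pa.
Expressed in SI base units: W = 36.10 N, H = 1.315e+09 Pa, K = 1.992e-07.
By Archard's law, V = K·W·L/H = 1.992e-07 · 36.10 · 446.4 / 1.315e+09 = 2.441e-12 m³.

value=2.441e-12 m^3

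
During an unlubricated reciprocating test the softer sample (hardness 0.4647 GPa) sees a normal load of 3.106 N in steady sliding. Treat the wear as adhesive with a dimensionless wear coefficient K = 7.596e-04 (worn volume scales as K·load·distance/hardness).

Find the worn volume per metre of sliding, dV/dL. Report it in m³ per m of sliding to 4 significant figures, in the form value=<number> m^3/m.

value=5.077e-12 m^3/m

Every step maintains full precision — intermediate values appear rounded. Rounded just once: 4 significant figures.
Hardness H = 0.4647 GPa = 4.647e+08 Pa.
Collected in SI base units: W = 3.106 N, H = 4.647e+08 Pa, K = 7.596e-04.
Rate of wear dV/dL = K·W/H, per unit distance: 7.596e-04 · 3.106 / 4.647e+08 = 5.077e-12 m³/m.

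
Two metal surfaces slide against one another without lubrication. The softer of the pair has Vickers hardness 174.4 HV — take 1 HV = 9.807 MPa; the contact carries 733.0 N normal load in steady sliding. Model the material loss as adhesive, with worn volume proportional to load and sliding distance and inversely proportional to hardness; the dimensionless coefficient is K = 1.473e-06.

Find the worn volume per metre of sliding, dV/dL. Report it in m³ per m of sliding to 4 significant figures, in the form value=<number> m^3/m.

value=6.313e-13 m^3/m

All working math carries exact precision; the intermediates are shown rounded; rounded just once to 4 significant digits.
Convert: Hardness H = 174.4 HV × 9.807 MPa/HV = 1710 MPa = 1.710e+09 Pa.
Working in SI base units: W = 733.0 N, H = 1.710e+09 Pa, K = 1.473e-06.
Rate of wear dV/dL = K·W/H, so: 1.473e-06 · 733.0 / 1.710e+09 = 6.313e-13 m³/m.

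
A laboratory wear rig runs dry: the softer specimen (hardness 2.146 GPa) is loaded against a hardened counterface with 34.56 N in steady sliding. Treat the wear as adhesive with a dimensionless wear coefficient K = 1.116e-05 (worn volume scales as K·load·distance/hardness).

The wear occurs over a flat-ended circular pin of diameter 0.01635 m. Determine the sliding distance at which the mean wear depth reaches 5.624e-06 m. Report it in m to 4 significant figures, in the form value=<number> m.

All working math keeps full float precision — the intermediates are shown rounded — a lone final rounding to 4 significant digits.
Hardness H = 2.146 GPa = 2.146e+09 Pa.
Contact area A = π·d²/4 = π·(0.01635 m)²/4 = 2.100e-04 m².
Restated in SI base units: W = 34.56 N, H = 2.146e+09 Pa, K = 1.116e-05.
Permissible volume V_lim = h_lim·A = 5.624e-06 · 2.100e-04 = 1.181e-09 m³.
Life L = V_lim·H/(K·W) = 1.181e-09 · 2.146e+09 / (1.116e-05 · 34.56) = 6570 m.

value=6570 m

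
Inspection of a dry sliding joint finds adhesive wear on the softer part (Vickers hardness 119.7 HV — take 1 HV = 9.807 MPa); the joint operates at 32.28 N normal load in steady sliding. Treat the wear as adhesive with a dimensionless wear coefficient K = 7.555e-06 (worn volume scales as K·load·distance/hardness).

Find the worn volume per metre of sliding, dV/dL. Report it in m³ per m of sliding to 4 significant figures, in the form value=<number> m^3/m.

Intermediates appear rounded, and the computation keeps exact precision. Rounded once at the end: four significant figures.
Convert: Hardness H = 119.7 HV × 9.807 MPa/HV = 1174 MPa = 1.174e+09 Pa.
SI base units throughout: W = 32.28 N, H = 1.174e+09 Pa, K = 7.555e-06.
Wear rate dV/dL = K·W/H, so: 7.555e-06 · 32.28 / 1.174e+09 = 2.077e-13 m³/m.

value=2.077e-13 m^3/m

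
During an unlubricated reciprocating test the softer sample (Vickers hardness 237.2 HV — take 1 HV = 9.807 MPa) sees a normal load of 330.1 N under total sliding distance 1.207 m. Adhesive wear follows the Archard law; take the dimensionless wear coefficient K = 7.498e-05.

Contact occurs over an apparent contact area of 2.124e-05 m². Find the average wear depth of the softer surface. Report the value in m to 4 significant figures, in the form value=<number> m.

value=6.046e-07 m

The intermediates appear rounded. Every step carries full float precision, and one final rounding to four significant digits.
Convert: Hardness H = 237.2 HV × 9.807 MPa/HV = 2326 MPa = 2.326e+09 Pa.
Collected in SI base units: W = 330.1 N, H = 2.326e+09 Pa, K = 7.498e-05.
Wear volume V = K·W·L/H = 7.498e-05 · 330.1 · 1.207 / 2.326e+09 = 1.284e-11 m³.
Mean depth h = V/A = 1.284e-11 / 2.124e-05 = 6.046e-07 m.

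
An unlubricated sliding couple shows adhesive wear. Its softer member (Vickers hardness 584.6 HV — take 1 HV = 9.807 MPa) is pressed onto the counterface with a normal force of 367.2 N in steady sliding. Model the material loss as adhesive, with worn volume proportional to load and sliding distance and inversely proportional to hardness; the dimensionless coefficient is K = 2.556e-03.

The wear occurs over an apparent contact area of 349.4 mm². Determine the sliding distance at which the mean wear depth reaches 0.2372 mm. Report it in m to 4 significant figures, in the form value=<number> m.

value=506.3 m

Intermediates are shown rounded, and the algebra keeps exact precision. Rounded once at the end, at four significant figures.
Convert: Hardness H = 584.6 HV × 9.807 MPa/HV = 5733 MPa = 5.733e+09 Pa.
Convert: Contact area A = 349.4 mm² = 3.494e-04 m².
Convert: Depth limit h_lim = 0.2372 mm = 2.372e-04 m.
As SI base values: W = 367.2 N, H = 5.733e+09 Pa, K = 2.556e-03.
Permissible volume V_lim = h_lim·A = 2.372e-04 · 3.494e-04 = 8.288e-08 m³.
Inverting, life L = V_lim·H/(K·W) = 8.288e-08 · 5.733e+09 / (2.556e-03 · 367.2) = 506.3 m.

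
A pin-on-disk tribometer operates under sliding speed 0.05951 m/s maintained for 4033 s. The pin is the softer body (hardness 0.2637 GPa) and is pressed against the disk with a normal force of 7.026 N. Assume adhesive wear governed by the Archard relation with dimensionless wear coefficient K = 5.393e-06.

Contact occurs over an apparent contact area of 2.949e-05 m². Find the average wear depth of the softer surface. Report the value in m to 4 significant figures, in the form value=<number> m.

Intermediate values are displayed rounded. The algebra runs at full float precision, and one last rounding, at 4 significant digits.
Convert: Sliding distance L = v·t = 0.05951 m/s × 4033 s = 240.0 m.
Convert: Hardness H = 0.2637 GPa = 2.637e+08 Pa.
Working in SI base units: W = 7.026 N, H = 2.637e+08 Pa, K = 5.393e-06.
Archard volume V = K·W·L/H = 5.393e-06 · 7.026 · 240.0 / 2.637e+08 = 3.449e-11 m³.
Depth h = V/A = 3.449e-11 / 2.949e-05 = 1.169e-06 m.

value=1.169e-06 m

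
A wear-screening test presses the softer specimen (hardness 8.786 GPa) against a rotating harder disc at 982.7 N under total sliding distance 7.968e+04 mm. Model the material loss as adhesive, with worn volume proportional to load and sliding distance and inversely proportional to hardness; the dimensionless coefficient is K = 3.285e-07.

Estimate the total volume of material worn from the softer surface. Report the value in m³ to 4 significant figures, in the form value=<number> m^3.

value=2.928e-12 m^3

Intermediate values are printed rounded — all working math runs at full precision — rounded once at the end, at 4 significant digits.
Convert: Total distance L = 7.968e+04 mm = 79.68 m.
Convert: Hardness H = 8.786 GPa = 8.786e+09 Pa.
In SI base units: W = 982.7 N, H = 8.786e+09 Pa, K = 3.285e-07.
By Archard's law, V = K·W·L/H = 3.285e-07 · 982.7 · 79.68 / 8.786e+09 = 2.928e-12 m³.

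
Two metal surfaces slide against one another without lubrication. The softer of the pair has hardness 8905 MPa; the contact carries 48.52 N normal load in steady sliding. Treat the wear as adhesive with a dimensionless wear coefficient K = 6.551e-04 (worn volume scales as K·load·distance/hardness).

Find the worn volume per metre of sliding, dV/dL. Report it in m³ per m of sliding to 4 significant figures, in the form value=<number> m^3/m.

The intermediates appear rounded. All working math carries full precision. Rounded just once to 4 significant digits.
Hardness H = 8905 MPa = 8.905e+09 Pa.
Working in SI base units: W = 48.52 N, H = 8.905e+09 Pa, K = 6.551e-04.
Rate of wear dV/dL = K·W/H, so: 6.551e-04 · 48.52 / 8.905e+09 = 3.569e-12 m³/m.

value=3.569e-12 m^3/m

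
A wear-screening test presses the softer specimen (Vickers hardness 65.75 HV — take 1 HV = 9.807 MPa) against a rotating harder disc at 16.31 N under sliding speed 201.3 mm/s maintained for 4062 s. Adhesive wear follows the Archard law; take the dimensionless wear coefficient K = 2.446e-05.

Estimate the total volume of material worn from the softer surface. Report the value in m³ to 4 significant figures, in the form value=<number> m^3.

value=5.059e-10 m^3

Each operation maintains full float precision; intermediates are displayed rounded. Rounded just once: 4 significant figures.
Convert: Sliding speed v = 201.3 mm/s = 0.2013 m/s. Distance L = v·t = 0.2013 m/s × 4062 s = 817.7 m.
Convert: Hardness H = 65.75 HV × 9.807 MPa/HV = 644.8 MPa = 6.448e+08 Pa.
In SI base units, W = 16.31 N, H = 6.448e+08 Pa, K = 2.446e-05.
Volume removed: V = K·W·L/H = 2.446e-05 · 16.31 · 817.7 / 6.448e+08 = 5.059e-10 m³.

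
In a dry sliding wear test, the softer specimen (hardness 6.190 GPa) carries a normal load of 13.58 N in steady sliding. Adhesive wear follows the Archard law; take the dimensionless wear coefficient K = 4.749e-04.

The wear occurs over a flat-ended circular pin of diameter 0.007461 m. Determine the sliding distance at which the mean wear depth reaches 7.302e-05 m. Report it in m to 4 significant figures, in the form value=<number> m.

Intermediates are printed rounded; each operation keeps full precision. Rounded just once to four significant digits.
Hardness H = 6.190 GPa = 6.190e+09 Pa.
Contact area A = π·d²/4 = π·(0.007461 m)²/4 = 4.372e-05 m².
Restated in SI base units: W = 13.58 N, H = 6.190e+09 Pa, K = 4.749e-04.
At the depth limit, V_lim = h_lim·A = 7.302e-05 · 4.372e-05 = 3.192e-09 m³.
Sliding life L = V_lim·H/(K·W) = 3.192e-09 · 6.190e+09 / (4.749e-04 · 13.58) = 3064 m.

value=3064 m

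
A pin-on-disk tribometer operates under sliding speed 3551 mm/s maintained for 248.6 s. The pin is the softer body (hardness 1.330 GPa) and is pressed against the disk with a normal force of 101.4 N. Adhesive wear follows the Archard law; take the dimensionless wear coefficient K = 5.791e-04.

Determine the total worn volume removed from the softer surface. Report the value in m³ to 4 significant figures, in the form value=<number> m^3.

value=3.898e-08 m^3

Printed values are rounded. Each operation holds exact precision, and one last rounding: four significant figures.
Sliding speed v = 3551 mm/s = 3.551 m/s. Sliding distance L = v·t = 3.551 m/s × 248.6 s = 882.8 m.
Hardness H = 1.330 GPa = 1.330e+09 Pa.
Restated in SI base units: W = 101.4 N, H = 1.330e+09 Pa, K = 5.791e-04.
Apply Archard: V = K·W·L/H = 5.791e-04 · 101.4 · 882.8 / 1.330e+09 = 3.898e-08 m³.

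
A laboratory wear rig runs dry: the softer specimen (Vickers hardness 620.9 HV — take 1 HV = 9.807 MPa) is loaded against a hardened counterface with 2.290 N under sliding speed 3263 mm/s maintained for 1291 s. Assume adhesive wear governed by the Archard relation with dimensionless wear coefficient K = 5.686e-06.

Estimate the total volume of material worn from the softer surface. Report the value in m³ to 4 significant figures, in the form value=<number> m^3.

value=9.008e-12 m^3

Intermediates appear rounded — each operation maintains full precision — a lone final rounding: 4 significant figures.
Convert: Sliding speed v = 3263 mm/s = 3.263 m/s. Distance L = v·t = 3.263 m/s × 1291 s = 4213 m.
Convert: Hardness H = 620.9 HV × 9.807 MPa/HV = 6089 MPa = 6.089e+09 Pa.
In SI base units: W = 2.290 N, H = 6.089e+09 Pa, K = 5.686e-06.
Wear volume V = K·W·L/H = 5.686e-06 · 2.290 · 4213 / 6.089e+09 = 9.008e-12 m³.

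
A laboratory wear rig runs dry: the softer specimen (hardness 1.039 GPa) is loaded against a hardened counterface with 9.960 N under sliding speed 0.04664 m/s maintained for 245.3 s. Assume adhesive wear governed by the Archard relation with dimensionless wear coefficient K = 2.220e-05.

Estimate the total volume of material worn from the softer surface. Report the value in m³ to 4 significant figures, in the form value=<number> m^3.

The algebra runs at full float precision. Shown intermediates are rounded, and rounded just once to four significant digits.
Convert: The distance L = v·t = 0.04664 m/s × 245.3 s = 11.44 m.
Convert: Hardness H = 1.039 GPa = 1.039e+09 Pa.
As SI base values: W = 9.960 N, H = 1.039e+09 Pa, K = 2.220e-05.
Volume removed: V = K·W·L/H = 2.220e-05 · 9.960 · 11.44 / 1.039e+09 = 2.435e-12 m³.

value=2.435e-12 m^3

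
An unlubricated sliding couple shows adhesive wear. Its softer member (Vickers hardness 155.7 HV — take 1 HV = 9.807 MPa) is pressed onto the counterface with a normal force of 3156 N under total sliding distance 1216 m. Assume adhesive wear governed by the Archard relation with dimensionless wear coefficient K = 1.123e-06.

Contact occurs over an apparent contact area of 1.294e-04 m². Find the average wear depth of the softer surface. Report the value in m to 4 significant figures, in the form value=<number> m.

Quoted intermediates are rounded — the computation holds full float precision, and a single final rounding to 4 significant digits.
Hardness H = 155.7 HV × 9.807 MPa/HV = 1527 MPa = 1.527e+09 Pa.
Collected in SI base units: W = 3156 N, H = 1.527e+09 Pa, K = 1.123e-06.
By Archard's law, V = K·W·L/H = 1.123e-06 · 3156 · 1216 / 1.527e+09 = 2.822e-09 m³.
Mean depth h = V/A = 2.822e-09 / 1.294e-04 = 2.181e-05 m.

value=2.181e-05 m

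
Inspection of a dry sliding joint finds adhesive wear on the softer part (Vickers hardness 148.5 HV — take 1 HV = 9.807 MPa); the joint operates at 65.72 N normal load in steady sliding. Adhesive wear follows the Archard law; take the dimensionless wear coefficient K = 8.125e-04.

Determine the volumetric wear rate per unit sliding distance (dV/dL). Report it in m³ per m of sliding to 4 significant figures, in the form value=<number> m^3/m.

value=3.667e-11 m^3/m

All arithmetic carries full float precision, and intermediate values are shown rounded; rounded just once to four significant digits.
Hardness H = 148.5 HV × 9.807 MPa/HV = 1456 MPa = 1.456e+09 Pa.
Expressed in SI base units: W = 65.72 N, H = 1.456e+09 Pa, K = 8.125e-04.
The wear rate dV/dL = K·W/H — distance-free: 8.125e-04 · 65.72 / 1.456e+09 = 3.667e-11 m³/m.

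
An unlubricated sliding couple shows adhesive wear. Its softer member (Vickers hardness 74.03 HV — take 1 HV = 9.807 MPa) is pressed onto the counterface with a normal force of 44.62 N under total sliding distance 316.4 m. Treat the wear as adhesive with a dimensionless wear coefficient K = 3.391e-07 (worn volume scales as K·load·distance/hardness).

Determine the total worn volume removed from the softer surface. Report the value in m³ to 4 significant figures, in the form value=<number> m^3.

value=6.594e-12 m^3

Intermediates appear rounded, and the algebra maintains exact precision — one final rounding, at 4 significant digits.
Convert: Hardness H = 74.03 HV × 9.807 MPa/HV = 726.0 MPa = 7.260e+08 Pa.
SI base units throughout: W = 44.62 N, H = 7.260e+08 Pa, K = 3.391e-07.
Worn volume V = K·W·L/H = 3.391e-07 · 44.62 · 316.4 / 7.260e+08 = 6.594e-12 m³.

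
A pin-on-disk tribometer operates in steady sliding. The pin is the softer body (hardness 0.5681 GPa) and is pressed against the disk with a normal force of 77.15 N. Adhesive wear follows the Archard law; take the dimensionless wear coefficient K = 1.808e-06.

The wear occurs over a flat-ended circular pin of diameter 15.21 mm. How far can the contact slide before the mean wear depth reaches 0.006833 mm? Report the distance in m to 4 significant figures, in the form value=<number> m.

value=5057 m

All working math carries full precision. Intermediate values are printed rounded, and rounded once at the end to 4 significant digits.
Hardness H = 0.5681 GPa = 5.681e+08 Pa.
Pin diameter d = 15.21 mm = 0.01521 m. Contact area A = π·d²/4 = π·(0.01521 m)²/4 = 1.817e-04 m².
Depth limit h_lim = 0.006833 mm = 6.833e-06 m.
As SI base values: W = 77.15 N, H = 5.681e+08 Pa, K = 1.808e-06.
At the depth limit, V_lim = h_lim·A = 6.833e-06 · 1.817e-04 = 1.242e-09 m³.
Inverting, life L = V_lim·H/(K·W) = 1.242e-09 · 5.681e+08 / (1.808e-06 · 77.15) = 5057 m.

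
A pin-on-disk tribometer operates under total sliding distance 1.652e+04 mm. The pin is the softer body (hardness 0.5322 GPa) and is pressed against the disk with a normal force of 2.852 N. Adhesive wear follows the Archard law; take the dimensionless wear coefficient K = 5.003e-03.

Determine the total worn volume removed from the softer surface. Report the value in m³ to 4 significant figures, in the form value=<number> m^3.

Intermediate values appear rounded — every step carries full float precision, and one last rounding, at four significant digits.
Sliding distance L = 1.652e+04 mm = 16.52 m.
Hardness H = 0.5322 GPa = 5.322e+08 Pa.
Working in SI base units: W = 2.852 N, H = 5.322e+08 Pa, K = 5.003e-03.
Apply Archard: V = K·W·L/H = 5.003e-03 · 2.852 · 16.52 / 5.322e+08 = 4.429e-10 m³.

value=4.429e-10 m^3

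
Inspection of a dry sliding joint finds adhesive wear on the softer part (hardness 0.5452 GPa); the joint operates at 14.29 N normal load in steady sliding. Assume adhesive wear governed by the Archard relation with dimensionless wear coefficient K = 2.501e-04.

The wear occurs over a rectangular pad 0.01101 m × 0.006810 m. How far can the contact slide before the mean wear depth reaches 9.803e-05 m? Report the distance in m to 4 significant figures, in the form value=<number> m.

Every step runs at full float precision, and intermediate values are shown rounded, and a lone final rounding: 4 significant figures.
Convert: Hardness H = 0.5452 GPa = 5.452e+08 Pa.
Convert: Contact area A = 0.01101 m × 0.006810 m = 7.498e-05 m².
In SI base units, W = 14.29 N, H = 5.452e+08 Pa, K = 2.501e-04.
At the depth limit, V_lim = h_lim·A = 9.803e-05 · 7.498e-05 = 7.350e-09 m³.
Sliding life L = V_lim·H/(K·W) = 7.350e-09 · 5.452e+08 / (2.501e-04 · 14.29) = 1121 m.

value=1121 m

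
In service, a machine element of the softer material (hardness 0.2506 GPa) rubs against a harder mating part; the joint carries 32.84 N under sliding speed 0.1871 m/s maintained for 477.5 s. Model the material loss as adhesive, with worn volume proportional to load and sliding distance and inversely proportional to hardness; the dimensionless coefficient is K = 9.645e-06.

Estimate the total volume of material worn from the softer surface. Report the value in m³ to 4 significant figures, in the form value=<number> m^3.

value=1.129e-10 m^3

Intermediate values are shown rounded. All arithmetic keeps full precision. Rounded just once, at 4 significant figures.
Path length L = v·t = 0.1871 m/s × 477.5 s = 89.34 m.
Hardness H = 0.2506 GPa = 2.506e+08 Pa.
Collected in SI base units: W = 32.84 N, H = 2.506e+08 Pa, K = 9.645e-06.
By Archard's law, V = K·W·L/H = 9.645e-06 · 32.84 · 89.34 / 2.506e+08 = 1.129e-10 m³.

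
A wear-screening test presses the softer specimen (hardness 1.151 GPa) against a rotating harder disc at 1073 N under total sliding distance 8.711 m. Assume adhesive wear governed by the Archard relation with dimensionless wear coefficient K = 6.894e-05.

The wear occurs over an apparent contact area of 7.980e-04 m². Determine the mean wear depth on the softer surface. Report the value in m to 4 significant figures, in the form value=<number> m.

value=7.016e-07 m

Intermediates are printed rounded, and each operation runs at full float precision; one final rounding: four significant figures.
Convert: Hardness H = 1.151 GPa = 1.151e+09 Pa.
In SI base units, W = 1073 N, H = 1.151e+09 Pa, K = 6.894e-05.
The Archard volume V = K·W·L/H = 6.894e-05 · 1073 · 8.711 / 1.151e+09 = 5.598e-10 m³.
Wear depth h = V/A = 5.598e-10 / 7.980e-04 = 7.016e-07 m.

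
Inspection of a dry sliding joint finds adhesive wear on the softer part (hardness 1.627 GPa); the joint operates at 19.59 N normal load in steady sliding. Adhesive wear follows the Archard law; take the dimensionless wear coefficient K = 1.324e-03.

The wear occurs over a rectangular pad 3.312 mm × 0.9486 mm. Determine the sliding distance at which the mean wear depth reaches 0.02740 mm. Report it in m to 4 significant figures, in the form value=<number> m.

value=5.400 m

All working math maintains full precision — quoted intermediates are rounded — one last rounding to four significant digits.
Convert: Hardness H = 1.627 GPa = 1.627e+09 Pa.
Convert: Pad sides 3.312 mm × 0.9486 mm = 3.312e-03 m × 9.486e-04 m. Contact area A = 3.312e-03 m × 9.486e-04 m = 3.142e-06 m².
Convert: Depth limit h_lim = 0.02740 mm = 2.740e-05 m.
Collected in SI base units: W = 19.59 N, H = 1.627e+09 Pa, K = 1.324e-03.
At the depth limit, V_lim = h_lim·A = 2.740e-05 · 3.142e-06 = 8.608e-11 m³.
Inverting, life L = V_lim·H/(K·W) = 8.608e-11 · 1.627e+09 / (1.324e-03 · 19.59) = 5.400 m.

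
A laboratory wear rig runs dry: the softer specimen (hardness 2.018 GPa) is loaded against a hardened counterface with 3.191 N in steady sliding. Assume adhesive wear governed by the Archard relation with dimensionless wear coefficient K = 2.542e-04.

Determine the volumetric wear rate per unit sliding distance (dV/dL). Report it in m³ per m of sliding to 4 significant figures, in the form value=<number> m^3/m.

value=4.020e-13 m^3/m

Intermediate values appear rounded, and all working math holds full precision, and rounded just once: 4 significant digits.
Convert: Hardness H = 2.018 GPa = 2.018e+09 Pa.
Collected in SI base units: W = 3.191 N, H = 2.018e+09 Pa, K = 2.542e-04.
Sliding wear rate dV/dL = K·W/H, so: 2.542e-04 · 3.191 / 2.018e+09 = 4.020e-13 m³/m.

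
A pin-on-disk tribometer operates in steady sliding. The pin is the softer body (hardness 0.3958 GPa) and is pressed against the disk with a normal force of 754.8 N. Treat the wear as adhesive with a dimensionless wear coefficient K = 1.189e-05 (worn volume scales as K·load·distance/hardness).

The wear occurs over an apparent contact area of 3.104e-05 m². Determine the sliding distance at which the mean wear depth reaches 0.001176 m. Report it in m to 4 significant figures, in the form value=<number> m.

Printed values are rounded; all arithmetic carries full float precision; a lone final rounding, at 4 significant digits.
Convert: Hardness H = 0.3958 GPa = 3.958e+08 Pa.
Expressed in SI base units: W = 754.8 N, H = 3.958e+08 Pa, K = 1.189e-05.
At the depth limit, V_lim = h_lim·A = 0.001176 · 3.104e-05 = 3.650e-08 m³.
Life L = V_lim·H/(K·W) = 3.650e-08 · 3.958e+08 / (1.189e-05 · 754.8) = 1610 m.

value=1610 m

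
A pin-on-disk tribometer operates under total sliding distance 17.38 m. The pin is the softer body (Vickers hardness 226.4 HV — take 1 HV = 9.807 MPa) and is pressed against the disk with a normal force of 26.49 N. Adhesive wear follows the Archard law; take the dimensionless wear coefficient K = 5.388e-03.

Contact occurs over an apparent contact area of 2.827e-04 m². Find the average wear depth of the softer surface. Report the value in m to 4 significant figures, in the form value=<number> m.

Every step runs at exact precision; intermediates appear rounded. Rounded just once: 4 significant figures.
Hardness H = 226.4 HV × 9.807 MPa/HV = 2220 MPa = 2.220e+09 Pa.
Restated in SI base units: W = 26.49 N, H = 2.220e+09 Pa, K = 5.388e-03.
Volume removed: V = K·W·L/H = 5.388e-03 · 26.49 · 17.38 / 2.220e+09 = 1.117e-09 m³.
Depth h = V/A = 1.117e-09 / 2.827e-04 = 3.952e-06 m.

value=3.952e-06 m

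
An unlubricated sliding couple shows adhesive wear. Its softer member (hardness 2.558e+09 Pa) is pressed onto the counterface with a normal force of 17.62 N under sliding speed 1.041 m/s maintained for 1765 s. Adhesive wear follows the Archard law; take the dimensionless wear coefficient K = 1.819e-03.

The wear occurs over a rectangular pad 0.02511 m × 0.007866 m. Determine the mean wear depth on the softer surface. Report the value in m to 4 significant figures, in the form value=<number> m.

Every step maintains full precision; intermediate values are shown rounded; rounded once at the end to 4 significant digits.
Convert: Path length L = v·t = 1.041 m/s × 1765 s = 1837 m.
Convert: Contact area A = 0.02511 m × 0.007866 m = 1.975e-04 m².
Working in SI base units: W = 17.62 N, H = 2.558e+09 Pa, K = 1.819e-03.
By Archard's law, V = K·W·L/H = 1.819e-03 · 17.62 · 1837 / 2.558e+09 = 2.302e-08 m³.
Average depth h = V/A = 2.302e-08 / 1.975e-04 = 1.166e-04 m.

value=1.166e-04 m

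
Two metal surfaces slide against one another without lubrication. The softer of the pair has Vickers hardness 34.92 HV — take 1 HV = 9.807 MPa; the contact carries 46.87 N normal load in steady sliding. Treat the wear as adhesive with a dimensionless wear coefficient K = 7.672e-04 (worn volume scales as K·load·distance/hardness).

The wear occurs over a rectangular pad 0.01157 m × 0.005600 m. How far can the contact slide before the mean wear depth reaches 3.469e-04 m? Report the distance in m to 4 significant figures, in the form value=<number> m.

value=214.1 m

The computation runs at exact precision. The intermediates are shown rounded. Rounded once at the end: four significant digits.
Convert: Hardness H = 34.92 HV × 9.807 MPa/HV = 342.5 MPa = 3.425e+08 Pa.
Convert: Contact area A = 0.01157 m × 0.005600 m = 6.479e-05 m².
In SI base units, W = 46.87 N, H = 3.425e+08 Pa, K = 7.672e-04.
At the depth limit, V_lim = h_lim·A = 3.469e-04 · 6.479e-05 = 2.248e-08 m³.
So the life L = V_lim·H/(K·W) = 2.248e-08 · 3.425e+08 / (7.672e-04 · 46.87) = 214.1 m.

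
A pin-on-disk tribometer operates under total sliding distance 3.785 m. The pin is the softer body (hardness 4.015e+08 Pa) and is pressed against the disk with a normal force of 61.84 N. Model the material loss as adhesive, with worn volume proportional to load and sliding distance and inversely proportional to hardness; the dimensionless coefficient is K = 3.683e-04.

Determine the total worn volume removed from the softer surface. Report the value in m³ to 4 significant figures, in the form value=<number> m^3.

value=2.147e-10 m^3

All working math carries full precision; intermediate values are printed rounded — rounded just once to four significant figures.
Working in SI base units: W = 61.84 N, H = 4.015e+08 Pa, K = 3.683e-04.
Worn volume V = K·W·L/H = 3.683e-04 · 61.84 · 3.785 / 4.015e+08 = 2.147e-10 m³.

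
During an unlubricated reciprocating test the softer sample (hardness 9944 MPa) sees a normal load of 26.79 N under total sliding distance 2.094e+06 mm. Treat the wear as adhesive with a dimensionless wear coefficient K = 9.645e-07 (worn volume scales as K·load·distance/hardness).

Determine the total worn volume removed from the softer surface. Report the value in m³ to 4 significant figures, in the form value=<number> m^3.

value=5.441e-12 m^3

The intermediates appear rounded, and the algebra maintains full precision, and a lone final rounding: 4 significant figures.
Path length L = 2.094e+06 mm = 2094 m.
Hardness H = 9944 MPa = 9.944e+09 Pa.
Collected in SI base units: W = 26.79 N, H = 9.944e+09 Pa, K = 9.645e-07.
Archard volume V = K·W·L/H = 9.645e-07 · 26.79 · 2094 / 9.944e+09 = 5.441e-12 m³.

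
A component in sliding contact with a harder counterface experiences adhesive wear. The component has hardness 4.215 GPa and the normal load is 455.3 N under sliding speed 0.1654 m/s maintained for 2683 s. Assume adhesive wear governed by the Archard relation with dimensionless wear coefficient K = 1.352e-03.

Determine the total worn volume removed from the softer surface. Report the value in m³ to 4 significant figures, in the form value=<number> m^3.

The algebra runs at exact precision — printed values are rounded — one last rounding to four significant digits.
The distance L = v·t = 0.1654 m/s × 2683 s = 443.8 m.
Hardness H = 4.215 GPa = 4.215e+09 Pa.
Working in SI base units: W = 455.3 N, H = 4.215e+09 Pa, K = 1.352e-03.
Archard volume V = K·W·L/H = 1.352e-03 · 455.3 · 443.8 / 4.215e+09 = 6.481e-08 m³.

value=6.481e-08 m^3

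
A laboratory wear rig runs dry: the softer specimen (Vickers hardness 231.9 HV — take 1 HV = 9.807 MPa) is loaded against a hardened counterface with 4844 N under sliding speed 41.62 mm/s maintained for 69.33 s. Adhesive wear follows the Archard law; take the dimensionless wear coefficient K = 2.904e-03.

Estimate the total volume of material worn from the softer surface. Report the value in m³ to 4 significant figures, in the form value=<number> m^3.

All working math keeps exact precision. The intermediates are printed rounded. Rounded just once: four significant digits.
Sliding speed v = 41.62 mm/s = 0.04162 m/s. Distance covered L = v·t = 0.04162 m/s × 69.33 s = 2.886 m.
Hardness H = 231.9 HV × 9.807 MPa/HV = 2274 MPa = 2.274e+09 Pa.
Expressed in SI base units: W = 4844 N, H = 2.274e+09 Pa, K = 2.904e-03.
Archard relation: V = K·W·L/H = 2.904e-03 · 4844 · 2.886 / 2.274e+09 = 1.785e-08 m³.

value=1.785e-08 m^3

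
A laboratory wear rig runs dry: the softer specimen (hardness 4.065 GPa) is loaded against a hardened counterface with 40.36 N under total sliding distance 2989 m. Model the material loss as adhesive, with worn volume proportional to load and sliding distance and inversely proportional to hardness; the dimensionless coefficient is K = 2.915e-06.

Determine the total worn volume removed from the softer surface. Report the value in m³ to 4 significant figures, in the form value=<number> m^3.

value=8.651e-11 m^3

The algebra keeps exact precision, and the intermediates are printed rounded; one final rounding, at four significant figures.
Convert: Hardness H = 4.065 GPa = 4.065e+09 Pa.
Collected in SI base units: W = 40.36 N, H = 4.065e+09 Pa, K = 2.915e-06.
Volume removed: V = K·W·L/H = 2.915e-06 · 40.36 · 2989 / 4.065e+09 = 8.651e-11 m³.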